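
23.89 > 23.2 True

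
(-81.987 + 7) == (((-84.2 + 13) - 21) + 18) False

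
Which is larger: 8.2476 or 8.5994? 8.5994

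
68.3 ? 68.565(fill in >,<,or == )<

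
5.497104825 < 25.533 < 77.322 True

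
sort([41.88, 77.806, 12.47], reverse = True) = [77.806, 41.88, 12.47]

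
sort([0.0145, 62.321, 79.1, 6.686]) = [0.0145, 6.686, 62.321, 79.1]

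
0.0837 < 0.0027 False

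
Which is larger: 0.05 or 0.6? 0.6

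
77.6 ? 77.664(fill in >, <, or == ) <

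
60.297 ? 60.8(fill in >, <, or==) <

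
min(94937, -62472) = -62472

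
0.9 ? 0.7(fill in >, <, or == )>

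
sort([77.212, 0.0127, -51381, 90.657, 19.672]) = [-51381, 0.0127, 19.672, 77.212, 90.657]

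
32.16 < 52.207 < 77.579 True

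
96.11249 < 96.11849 True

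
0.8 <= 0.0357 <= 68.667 False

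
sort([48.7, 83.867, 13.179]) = [13.179, 48.7, 83.867]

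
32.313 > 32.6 False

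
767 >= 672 True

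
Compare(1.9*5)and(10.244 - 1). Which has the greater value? (1.9*5)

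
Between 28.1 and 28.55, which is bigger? 28.55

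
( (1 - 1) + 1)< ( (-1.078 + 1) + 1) False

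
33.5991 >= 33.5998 False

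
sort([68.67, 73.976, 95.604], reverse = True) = [95.604, 73.976, 68.67]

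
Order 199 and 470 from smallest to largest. 199,470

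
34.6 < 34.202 False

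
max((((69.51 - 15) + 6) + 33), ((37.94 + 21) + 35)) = 93.94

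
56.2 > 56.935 False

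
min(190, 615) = 190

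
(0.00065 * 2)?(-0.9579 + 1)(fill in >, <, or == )<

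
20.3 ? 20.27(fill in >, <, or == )>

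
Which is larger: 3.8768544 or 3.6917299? 3.8768544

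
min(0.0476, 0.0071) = 0.0071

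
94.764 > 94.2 True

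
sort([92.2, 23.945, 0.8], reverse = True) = [92.2, 23.945, 0.8]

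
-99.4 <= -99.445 False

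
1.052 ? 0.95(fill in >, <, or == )>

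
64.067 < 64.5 True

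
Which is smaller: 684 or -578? -578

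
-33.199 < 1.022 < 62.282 True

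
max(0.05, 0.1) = 0.1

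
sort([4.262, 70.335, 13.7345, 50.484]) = [4.262, 13.7345, 50.484, 70.335]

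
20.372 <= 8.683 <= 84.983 False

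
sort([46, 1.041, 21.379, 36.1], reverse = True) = [46, 36.1, 21.379, 1.041]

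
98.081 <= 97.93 False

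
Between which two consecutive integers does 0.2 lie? 0 and 1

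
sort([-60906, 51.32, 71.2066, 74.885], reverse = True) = [74.885, 71.2066, 51.32, -60906]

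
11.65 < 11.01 False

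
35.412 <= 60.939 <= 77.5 True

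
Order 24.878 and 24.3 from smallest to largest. 24.3, 24.878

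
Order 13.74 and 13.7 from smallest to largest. 13.7, 13.74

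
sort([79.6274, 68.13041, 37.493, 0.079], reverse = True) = [79.6274, 68.13041, 37.493, 0.079]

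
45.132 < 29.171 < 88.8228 False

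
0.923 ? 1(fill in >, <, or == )<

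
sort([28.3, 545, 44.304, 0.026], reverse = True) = [545, 44.304, 28.3, 0.026]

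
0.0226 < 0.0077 False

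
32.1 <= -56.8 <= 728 False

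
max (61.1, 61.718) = 61.718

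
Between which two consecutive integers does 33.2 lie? 33 and 34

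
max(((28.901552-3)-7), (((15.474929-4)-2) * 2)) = 18.949858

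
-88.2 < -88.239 False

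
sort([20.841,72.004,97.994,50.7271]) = [20.841,50.7271,72.004,97.994]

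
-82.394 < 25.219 True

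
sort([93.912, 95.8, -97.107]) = [-97.107, 93.912, 95.8]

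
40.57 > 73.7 False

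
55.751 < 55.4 False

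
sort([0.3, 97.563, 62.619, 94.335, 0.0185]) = [0.0185, 0.3, 62.619, 94.335, 97.563]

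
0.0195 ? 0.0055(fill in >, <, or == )>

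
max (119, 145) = 145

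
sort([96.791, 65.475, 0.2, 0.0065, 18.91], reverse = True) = [96.791, 65.475, 18.91, 0.2, 0.0065]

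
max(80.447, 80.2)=80.447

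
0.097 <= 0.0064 False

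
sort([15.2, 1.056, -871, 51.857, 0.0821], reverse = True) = [51.857, 15.2, 1.056, 0.0821, -871]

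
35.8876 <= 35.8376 False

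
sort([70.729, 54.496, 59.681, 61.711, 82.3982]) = [54.496, 59.681, 61.711, 70.729, 82.3982]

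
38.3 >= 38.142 True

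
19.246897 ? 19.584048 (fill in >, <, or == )<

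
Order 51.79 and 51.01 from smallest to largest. 51.01, 51.79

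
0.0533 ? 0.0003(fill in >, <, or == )>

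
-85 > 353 False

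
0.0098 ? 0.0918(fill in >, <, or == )<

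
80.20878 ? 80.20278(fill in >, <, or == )>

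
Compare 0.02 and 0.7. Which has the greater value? 0.7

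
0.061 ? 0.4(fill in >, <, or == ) <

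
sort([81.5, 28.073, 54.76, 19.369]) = [19.369, 28.073, 54.76, 81.5]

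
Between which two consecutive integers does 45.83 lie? 45 and 46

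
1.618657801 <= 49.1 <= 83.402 True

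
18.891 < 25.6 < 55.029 True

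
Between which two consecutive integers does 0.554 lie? 0 and 1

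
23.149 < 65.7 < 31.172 False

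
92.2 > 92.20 False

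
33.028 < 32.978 False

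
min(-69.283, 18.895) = -69.283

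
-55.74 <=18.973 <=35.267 True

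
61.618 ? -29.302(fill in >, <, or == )>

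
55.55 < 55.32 False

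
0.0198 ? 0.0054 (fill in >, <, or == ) >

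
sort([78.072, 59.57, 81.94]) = [59.57, 78.072, 81.94]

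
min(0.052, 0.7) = 0.052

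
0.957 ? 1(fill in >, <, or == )<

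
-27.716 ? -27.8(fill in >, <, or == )>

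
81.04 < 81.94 True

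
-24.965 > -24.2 False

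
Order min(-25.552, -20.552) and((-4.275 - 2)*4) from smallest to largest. min(-25.552, -20.552), ((-4.275 - 2)*4)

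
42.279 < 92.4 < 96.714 True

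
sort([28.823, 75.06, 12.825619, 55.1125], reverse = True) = [75.06, 55.1125, 28.823, 12.825619]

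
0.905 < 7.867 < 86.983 True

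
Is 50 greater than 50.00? No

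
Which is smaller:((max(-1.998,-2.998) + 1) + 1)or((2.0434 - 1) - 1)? ((max(-1.998,-2.998) + 1) + 1)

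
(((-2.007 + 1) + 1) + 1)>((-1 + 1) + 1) False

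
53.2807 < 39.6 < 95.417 False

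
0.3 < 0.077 False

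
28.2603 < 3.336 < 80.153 False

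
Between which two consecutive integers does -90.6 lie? -91 and -90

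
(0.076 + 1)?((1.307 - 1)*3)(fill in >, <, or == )>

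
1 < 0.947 False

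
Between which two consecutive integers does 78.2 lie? 78 and 79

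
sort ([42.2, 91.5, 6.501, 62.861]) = [6.501, 42.2, 62.861, 91.5]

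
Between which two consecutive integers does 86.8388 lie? 86 and 87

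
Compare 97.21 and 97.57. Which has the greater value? 97.57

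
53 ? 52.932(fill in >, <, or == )>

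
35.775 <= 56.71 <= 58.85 True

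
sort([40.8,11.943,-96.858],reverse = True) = [40.8,11.943,-96.858]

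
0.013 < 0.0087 False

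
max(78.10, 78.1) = 78.1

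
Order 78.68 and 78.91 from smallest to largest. 78.68, 78.91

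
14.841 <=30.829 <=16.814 False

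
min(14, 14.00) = 14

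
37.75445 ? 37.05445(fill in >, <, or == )>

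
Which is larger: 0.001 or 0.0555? 0.0555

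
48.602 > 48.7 False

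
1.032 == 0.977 False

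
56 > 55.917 True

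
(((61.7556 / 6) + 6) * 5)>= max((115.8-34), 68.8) False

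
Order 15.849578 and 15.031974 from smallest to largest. 15.031974, 15.849578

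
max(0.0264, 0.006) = 0.0264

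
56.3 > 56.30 False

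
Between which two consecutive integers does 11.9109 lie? 11 and 12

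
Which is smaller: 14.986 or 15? 14.986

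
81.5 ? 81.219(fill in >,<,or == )>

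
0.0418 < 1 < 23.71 True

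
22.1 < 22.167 True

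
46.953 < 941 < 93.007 False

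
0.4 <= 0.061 False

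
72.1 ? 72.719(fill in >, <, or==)<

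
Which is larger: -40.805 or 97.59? 97.59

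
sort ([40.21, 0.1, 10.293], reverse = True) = [40.21, 10.293, 0.1]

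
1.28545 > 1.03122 True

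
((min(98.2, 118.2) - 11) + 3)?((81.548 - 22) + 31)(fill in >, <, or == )<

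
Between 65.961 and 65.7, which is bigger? 65.961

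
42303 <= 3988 False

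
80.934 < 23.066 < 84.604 False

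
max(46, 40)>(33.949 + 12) True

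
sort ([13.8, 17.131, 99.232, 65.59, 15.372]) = [13.8, 15.372, 17.131, 65.59, 99.232]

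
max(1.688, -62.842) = 1.688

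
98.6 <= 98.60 True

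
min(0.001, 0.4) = 0.001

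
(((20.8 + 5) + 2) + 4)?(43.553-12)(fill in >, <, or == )>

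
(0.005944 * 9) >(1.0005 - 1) True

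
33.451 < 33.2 False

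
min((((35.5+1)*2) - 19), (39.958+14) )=53.958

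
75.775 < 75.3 False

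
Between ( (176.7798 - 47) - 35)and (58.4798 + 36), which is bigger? ( (176.7798 - 47) - 35)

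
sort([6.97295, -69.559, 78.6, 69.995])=[-69.559, 6.97295, 69.995, 78.6]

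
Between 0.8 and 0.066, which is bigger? 0.8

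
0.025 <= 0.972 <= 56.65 True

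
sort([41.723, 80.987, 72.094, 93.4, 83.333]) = [41.723, 72.094, 80.987, 83.333, 93.4]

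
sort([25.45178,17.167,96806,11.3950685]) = [11.3950685,17.167,25.45178,96806]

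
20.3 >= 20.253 True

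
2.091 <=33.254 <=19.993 False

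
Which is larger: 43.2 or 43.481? 43.481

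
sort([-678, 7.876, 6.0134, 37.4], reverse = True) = [37.4, 7.876, 6.0134, -678]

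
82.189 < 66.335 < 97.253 False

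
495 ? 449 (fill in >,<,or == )>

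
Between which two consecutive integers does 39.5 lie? 39 and 40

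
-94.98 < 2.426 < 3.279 True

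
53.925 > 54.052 False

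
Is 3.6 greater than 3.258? Yes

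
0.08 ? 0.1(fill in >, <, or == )<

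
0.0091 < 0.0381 True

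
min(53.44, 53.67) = 53.44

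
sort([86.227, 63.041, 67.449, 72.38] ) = [63.041, 67.449, 72.38, 86.227]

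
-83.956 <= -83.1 True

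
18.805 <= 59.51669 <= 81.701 True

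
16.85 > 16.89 False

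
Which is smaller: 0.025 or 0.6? 0.025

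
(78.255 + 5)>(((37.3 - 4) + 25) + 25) False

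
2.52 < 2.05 False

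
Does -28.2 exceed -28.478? Yes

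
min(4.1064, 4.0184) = 4.0184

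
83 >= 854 False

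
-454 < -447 True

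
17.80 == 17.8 True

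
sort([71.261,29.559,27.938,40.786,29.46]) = [27.938,29.46,29.559,40.786,71.261]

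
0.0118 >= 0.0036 True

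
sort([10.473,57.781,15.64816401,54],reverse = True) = [57.781,54,15.64816401,10.473]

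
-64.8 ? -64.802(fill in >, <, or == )>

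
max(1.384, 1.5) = 1.5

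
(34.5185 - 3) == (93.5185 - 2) False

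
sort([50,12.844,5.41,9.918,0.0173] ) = [0.0173,5.41,9.918,12.844,50]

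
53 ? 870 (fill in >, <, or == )<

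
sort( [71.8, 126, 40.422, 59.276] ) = [40.422, 59.276, 71.8, 126]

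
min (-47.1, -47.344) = -47.344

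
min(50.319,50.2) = 50.2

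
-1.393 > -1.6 True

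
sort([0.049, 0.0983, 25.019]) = [0.049, 0.0983, 25.019]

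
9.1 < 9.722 True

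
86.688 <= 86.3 False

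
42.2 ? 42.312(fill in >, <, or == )<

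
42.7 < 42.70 False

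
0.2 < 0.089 False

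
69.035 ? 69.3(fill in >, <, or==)<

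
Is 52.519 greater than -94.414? Yes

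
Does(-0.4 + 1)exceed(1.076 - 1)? Yes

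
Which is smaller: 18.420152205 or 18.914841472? 18.420152205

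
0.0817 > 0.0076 True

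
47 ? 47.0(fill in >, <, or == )==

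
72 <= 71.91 False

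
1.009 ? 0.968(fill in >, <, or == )>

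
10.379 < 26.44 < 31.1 True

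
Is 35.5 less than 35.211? No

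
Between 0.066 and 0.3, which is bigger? 0.3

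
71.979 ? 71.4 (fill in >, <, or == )>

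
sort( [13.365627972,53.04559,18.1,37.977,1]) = [1,13.365627972,18.1,37.977,53.04559]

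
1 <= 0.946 False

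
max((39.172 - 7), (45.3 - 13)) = 32.3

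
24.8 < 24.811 True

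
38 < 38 False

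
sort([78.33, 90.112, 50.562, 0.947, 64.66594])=[0.947, 50.562, 64.66594, 78.33, 90.112]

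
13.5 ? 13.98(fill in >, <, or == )<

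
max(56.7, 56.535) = 56.7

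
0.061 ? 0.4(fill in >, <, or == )<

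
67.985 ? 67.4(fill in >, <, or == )>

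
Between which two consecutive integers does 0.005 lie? 0 and 1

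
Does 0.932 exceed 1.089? No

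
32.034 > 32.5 False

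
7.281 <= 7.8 True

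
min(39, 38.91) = 38.91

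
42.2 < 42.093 False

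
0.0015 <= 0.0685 True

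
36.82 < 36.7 False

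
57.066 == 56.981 False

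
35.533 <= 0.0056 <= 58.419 False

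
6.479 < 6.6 True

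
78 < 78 False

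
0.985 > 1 False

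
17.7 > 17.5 True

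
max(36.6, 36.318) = 36.6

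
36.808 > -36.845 True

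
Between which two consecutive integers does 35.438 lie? 35 and 36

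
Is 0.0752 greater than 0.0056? Yes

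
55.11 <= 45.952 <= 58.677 False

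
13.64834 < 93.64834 True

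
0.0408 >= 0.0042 True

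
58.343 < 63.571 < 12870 True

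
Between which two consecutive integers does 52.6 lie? 52 and 53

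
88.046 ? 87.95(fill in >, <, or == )>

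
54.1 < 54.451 True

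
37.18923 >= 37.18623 True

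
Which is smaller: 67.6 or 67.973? 67.6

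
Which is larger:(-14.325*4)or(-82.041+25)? (-82.041+25)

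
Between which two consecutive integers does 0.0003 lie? 0 and 1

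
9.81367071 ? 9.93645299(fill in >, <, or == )<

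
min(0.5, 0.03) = 0.03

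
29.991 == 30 False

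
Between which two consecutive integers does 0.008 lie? 0 and 1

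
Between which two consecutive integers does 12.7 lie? 12 and 13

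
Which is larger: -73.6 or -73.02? -73.02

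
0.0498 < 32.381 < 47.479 True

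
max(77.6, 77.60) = 77.60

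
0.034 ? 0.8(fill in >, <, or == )<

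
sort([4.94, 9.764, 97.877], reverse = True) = [97.877, 9.764, 4.94]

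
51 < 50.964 False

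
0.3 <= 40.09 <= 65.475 True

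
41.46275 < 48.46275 True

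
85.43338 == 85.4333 False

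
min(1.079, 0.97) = 0.97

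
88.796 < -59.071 False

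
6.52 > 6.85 False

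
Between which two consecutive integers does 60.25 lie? 60 and 61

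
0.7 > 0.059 True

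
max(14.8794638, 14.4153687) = 14.8794638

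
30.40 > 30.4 False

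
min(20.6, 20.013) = 20.013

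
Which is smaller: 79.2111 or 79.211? 79.211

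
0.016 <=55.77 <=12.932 False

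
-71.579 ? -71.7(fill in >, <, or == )>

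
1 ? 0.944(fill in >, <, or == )>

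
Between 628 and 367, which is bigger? 628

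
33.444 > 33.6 False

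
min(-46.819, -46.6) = -46.819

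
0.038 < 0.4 True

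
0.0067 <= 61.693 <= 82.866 True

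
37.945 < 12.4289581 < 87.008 False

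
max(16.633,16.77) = 16.77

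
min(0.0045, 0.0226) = 0.0045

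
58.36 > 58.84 False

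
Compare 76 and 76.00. They are equal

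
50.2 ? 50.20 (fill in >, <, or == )==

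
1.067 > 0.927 True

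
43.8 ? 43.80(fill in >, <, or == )==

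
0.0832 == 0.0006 False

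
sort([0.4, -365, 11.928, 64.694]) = [-365, 0.4, 11.928, 64.694]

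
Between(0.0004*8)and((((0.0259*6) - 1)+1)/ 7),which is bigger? ((((0.0259*6) - 1)+1)/ 7)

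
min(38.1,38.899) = 38.1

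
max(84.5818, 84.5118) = 84.5818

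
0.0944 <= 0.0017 False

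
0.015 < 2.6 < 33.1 True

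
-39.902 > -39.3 False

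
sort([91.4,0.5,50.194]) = [0.5,50.194,91.4]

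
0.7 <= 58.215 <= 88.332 True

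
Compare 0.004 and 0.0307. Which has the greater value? 0.0307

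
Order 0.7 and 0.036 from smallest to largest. 0.036, 0.7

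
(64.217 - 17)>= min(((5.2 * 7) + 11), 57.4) False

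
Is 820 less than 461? No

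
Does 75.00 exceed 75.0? No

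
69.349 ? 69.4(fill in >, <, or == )<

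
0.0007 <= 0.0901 True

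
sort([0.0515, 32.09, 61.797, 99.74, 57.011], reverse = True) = [99.74, 61.797, 57.011, 32.09, 0.0515]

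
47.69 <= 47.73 True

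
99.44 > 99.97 False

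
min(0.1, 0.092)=0.092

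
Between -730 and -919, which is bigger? -730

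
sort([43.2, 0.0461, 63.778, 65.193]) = [0.0461, 43.2, 63.778, 65.193]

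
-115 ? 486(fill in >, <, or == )<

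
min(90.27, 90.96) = 90.27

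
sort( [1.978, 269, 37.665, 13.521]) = [1.978, 13.521, 37.665, 269]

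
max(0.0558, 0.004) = 0.0558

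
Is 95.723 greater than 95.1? Yes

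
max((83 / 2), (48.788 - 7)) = 41.788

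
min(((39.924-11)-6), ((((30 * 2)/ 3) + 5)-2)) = 22.924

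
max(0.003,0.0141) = 0.0141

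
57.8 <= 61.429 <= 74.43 True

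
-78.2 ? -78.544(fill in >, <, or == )>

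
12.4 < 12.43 True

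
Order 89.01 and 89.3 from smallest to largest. 89.01, 89.3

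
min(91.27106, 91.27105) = 91.27105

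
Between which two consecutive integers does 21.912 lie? 21 and 22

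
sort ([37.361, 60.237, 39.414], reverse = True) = [60.237, 39.414, 37.361]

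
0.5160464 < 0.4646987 False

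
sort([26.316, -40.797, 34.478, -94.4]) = [-94.4, -40.797, 26.316, 34.478]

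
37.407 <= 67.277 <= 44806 True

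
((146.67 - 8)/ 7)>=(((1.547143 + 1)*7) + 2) False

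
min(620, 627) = 620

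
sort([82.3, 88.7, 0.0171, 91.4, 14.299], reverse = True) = [91.4, 88.7, 82.3, 14.299, 0.0171]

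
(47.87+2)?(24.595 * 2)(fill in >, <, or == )>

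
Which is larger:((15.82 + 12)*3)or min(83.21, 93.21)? ((15.82 + 12)*3)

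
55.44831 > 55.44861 False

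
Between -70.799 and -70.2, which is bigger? -70.2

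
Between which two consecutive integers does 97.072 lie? 97 and 98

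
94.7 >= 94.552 True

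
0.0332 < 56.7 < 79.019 True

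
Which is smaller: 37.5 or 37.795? 37.5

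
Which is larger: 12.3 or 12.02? 12.3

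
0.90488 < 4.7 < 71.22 True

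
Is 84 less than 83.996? No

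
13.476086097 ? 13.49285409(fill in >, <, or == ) <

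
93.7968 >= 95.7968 False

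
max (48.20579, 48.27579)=48.27579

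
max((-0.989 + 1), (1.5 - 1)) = 0.5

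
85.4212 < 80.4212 False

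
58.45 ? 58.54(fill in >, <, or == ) <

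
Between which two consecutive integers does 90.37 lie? 90 and 91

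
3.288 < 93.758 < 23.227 False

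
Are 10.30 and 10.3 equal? Yes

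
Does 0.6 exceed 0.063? Yes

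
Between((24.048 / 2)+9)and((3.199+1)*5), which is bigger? ((24.048 / 2)+9)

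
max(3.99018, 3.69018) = 3.99018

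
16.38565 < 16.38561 False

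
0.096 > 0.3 False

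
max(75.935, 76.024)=76.024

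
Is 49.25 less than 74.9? Yes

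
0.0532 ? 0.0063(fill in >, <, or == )>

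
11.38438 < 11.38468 True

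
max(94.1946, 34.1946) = 94.1946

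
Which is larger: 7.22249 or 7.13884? 7.22249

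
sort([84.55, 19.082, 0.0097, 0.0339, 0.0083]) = [0.0083, 0.0097, 0.0339, 19.082, 84.55]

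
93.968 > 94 False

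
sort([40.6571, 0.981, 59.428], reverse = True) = [59.428, 40.6571, 0.981]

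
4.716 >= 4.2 True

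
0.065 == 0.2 False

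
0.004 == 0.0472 False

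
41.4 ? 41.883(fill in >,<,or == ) <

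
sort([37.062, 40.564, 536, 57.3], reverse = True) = [536, 57.3, 40.564, 37.062]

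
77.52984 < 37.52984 False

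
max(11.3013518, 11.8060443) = 11.8060443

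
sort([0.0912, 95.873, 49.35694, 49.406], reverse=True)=[95.873, 49.406, 49.35694, 0.0912]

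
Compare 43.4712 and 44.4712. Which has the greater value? 44.4712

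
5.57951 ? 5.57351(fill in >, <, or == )>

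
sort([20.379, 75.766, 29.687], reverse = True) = [75.766, 29.687, 20.379]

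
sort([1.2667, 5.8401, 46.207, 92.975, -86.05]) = [-86.05, 1.2667, 5.8401, 46.207, 92.975]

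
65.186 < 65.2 True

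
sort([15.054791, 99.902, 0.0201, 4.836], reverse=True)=[99.902, 15.054791, 4.836, 0.0201]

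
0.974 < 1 True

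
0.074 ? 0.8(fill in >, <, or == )<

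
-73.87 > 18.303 False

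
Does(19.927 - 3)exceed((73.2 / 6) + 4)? Yes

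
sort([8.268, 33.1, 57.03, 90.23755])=[8.268, 33.1, 57.03, 90.23755]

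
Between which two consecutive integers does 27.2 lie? 27 and 28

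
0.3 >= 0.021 True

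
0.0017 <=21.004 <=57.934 True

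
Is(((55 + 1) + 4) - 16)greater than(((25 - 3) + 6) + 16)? No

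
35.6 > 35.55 True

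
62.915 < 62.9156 True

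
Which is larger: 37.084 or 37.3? 37.3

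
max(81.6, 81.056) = 81.6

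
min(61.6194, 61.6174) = 61.6174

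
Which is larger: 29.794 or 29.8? 29.8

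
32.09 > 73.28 False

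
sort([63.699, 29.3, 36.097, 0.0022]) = [0.0022, 29.3, 36.097, 63.699]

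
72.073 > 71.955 True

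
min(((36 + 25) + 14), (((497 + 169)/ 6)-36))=75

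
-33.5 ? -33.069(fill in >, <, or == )<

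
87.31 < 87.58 True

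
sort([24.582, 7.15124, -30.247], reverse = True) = [24.582, 7.15124, -30.247]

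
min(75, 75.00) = 75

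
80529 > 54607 True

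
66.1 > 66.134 False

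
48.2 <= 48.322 True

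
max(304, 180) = 304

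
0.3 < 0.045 False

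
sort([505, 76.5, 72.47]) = [72.47, 76.5, 505]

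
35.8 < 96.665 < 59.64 False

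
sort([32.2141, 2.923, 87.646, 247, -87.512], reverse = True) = [247, 87.646, 32.2141, 2.923, -87.512]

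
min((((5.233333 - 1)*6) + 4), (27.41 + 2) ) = 29.399998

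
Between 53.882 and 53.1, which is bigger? 53.882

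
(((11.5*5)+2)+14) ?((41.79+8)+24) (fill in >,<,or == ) <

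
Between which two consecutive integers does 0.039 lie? 0 and 1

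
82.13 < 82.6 True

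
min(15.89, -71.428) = -71.428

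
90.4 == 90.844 False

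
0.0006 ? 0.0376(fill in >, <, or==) <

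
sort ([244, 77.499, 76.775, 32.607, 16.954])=[16.954, 32.607, 76.775, 77.499, 244]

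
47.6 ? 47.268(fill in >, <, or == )>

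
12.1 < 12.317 True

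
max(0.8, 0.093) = 0.8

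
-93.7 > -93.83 True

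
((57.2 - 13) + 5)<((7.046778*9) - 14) True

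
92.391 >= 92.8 False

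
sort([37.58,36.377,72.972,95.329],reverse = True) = [95.329,72.972,37.58,36.377]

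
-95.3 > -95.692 True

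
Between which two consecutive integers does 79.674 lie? 79 and 80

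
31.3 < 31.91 True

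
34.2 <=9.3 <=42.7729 False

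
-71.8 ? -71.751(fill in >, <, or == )<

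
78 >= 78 True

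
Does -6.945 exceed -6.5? No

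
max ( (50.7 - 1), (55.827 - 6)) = 49.827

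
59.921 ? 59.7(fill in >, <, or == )>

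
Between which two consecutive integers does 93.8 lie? 93 and 94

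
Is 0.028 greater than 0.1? No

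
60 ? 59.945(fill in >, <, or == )>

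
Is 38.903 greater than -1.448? Yes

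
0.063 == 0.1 False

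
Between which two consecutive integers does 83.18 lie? 83 and 84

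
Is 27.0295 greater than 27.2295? No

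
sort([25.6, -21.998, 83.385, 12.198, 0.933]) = [-21.998, 0.933, 12.198, 25.6, 83.385]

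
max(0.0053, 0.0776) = 0.0776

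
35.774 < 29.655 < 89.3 False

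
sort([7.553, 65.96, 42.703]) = [7.553, 42.703, 65.96]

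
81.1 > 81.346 False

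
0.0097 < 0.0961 True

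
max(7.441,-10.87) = 7.441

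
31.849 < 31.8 False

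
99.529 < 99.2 False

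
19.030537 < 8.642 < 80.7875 False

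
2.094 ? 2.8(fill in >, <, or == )<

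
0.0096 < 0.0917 True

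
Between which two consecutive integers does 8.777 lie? 8 and 9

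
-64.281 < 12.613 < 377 True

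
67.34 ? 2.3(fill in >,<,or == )>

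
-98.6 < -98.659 False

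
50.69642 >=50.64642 True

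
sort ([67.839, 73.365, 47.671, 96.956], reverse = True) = [96.956, 73.365, 67.839, 47.671]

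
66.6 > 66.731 False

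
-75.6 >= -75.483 False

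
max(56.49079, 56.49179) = 56.49179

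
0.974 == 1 False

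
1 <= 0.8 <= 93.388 False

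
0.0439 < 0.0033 False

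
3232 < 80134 True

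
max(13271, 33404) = 33404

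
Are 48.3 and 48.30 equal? Yes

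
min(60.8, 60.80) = 60.8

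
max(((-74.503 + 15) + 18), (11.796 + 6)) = 17.796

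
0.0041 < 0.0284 True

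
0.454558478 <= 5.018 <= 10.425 True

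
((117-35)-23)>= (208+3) False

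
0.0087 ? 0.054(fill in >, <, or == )<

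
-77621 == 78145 False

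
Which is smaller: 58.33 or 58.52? 58.33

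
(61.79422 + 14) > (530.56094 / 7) False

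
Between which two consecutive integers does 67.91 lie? 67 and 68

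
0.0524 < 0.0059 False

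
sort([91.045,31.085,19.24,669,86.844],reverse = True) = [669,91.045,86.844,31.085,19.24]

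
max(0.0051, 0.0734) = 0.0734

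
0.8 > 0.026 True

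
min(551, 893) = 551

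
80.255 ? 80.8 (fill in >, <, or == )<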